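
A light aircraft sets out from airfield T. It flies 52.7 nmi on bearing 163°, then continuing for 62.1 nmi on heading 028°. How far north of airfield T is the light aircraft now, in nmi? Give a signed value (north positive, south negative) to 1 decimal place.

Leg 1 (163°, 52.7 nmi): east 52.7 sin 163° = 15.41, north 52.7 cos 163° = -50.40
Leg 2 (028°, 62.1 nmi): east 62.1 sin 28° = 29.15, north 62.1 cos 28° = 54.83
Net north component: 4.43 nmi.

4.4 nmi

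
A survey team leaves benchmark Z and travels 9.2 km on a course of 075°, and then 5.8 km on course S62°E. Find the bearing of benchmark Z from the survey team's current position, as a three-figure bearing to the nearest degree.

271°

Leg 1 (075°, 9.2 km): east 9.2 sin 75° = 8.89, north 9.2 cos 75° = 2.38
Leg 2 (S62°E, 5.8 km): east 5.8 sin 118° = 5.12, north 5.8 cos 118° = -2.72
Net displacement: 14.01 east, -0.34 north. Direction back to start is (-14.01, 0.34): bearing = atan2(-14.01, 0.34) mod 360° = 271.40° ≈ 271°.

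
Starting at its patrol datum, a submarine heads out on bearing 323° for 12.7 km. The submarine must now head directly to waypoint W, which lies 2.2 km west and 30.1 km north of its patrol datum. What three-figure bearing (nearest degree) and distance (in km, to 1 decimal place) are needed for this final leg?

Leg 1 (323°, 12.7 km): east 12.7 sin 323° = -7.64, north 12.7 cos 323° = 10.14
Current position: (-7.64, 10.14). Target: (-2.2, 30.1). Remaining: Δeast = 5.44, Δnorth = 19.96.
Bearing = atan2(5.44, 19.96) mod 360° = 15.26°; distance = √((5.44)² + (19.96)²) = 20.686 km.

015°, 20.7 km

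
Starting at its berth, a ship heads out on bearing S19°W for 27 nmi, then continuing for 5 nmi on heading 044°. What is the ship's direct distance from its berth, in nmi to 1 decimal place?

Leg 1 (S19°W, 27 nmi): east 27 sin 199° = -8.79, north 27 cos 199° = -25.53
Leg 2 (044°, 5 nmi): east 5 sin 44° = 3.47, north 5 cos 44° = 3.60
Net: -5.32 east, -21.93 north. Distance = √((-5.32)² + (-21.93)²) = 22.568 nmi.

22.6 nmi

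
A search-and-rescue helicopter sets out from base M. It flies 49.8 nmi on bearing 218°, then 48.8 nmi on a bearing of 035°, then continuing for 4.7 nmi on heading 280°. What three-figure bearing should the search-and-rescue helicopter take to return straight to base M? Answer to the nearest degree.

102°

Leg 1 (218°, 49.8 nmi): east 49.8 sin 218° = -30.66, north 49.8 cos 218° = -39.24
Leg 2 (035°, 48.8 nmi): east 48.8 sin 35° = 27.99, north 48.8 cos 35° = 39.97
Leg 3 (280°, 4.7 nmi): east 4.7 sin 280° = -4.63, north 4.7 cos 280° = 0.82
Net displacement: -7.30 east, 1.55 north. Direction back to start is (7.30, -1.55): bearing = atan2(7.30, -1.55) mod 360° = 101.97° ≈ 102°.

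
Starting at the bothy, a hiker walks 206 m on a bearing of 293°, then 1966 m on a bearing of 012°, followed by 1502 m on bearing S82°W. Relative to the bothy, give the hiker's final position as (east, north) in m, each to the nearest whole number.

(-1268, 1794)

Leg 1 (293°, 206 m): east 206 sin 293° = -189.62, north 206 cos 293° = 80.49
Leg 2 (012°, 1966 m): east 1966 sin 12° = 408.75, north 1966 cos 12° = 1923.04
Leg 3 (S82°W, 1502 m): east 1502 sin 262° = -1487.38, north 1502 cos 262° = -209.04
Summing: -1268.25 m east, 1794.49 m north → (-1268, 1794).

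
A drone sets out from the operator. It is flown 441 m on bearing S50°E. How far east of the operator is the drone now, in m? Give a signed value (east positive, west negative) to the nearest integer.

338 m

Leg 1 (S50°E, 441 m): east 441 sin 130° = 337.83, north 441 cos 130° = -283.47
Net east component: 337.83 m.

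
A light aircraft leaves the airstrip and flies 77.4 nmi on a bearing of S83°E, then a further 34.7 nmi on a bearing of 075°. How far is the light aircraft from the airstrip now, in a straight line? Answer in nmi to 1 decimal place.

110.3 nmi

Leg 1 (S83°E, 77.4 nmi): east 77.4 sin 97° = 76.82, north 77.4 cos 97° = -9.43
Leg 2 (075°, 34.7 nmi): east 34.7 sin 75° = 33.52, north 34.7 cos 75° = 8.98
Net: 110.34 east, -0.45 north. Distance = √((110.34)² + (-0.45)²) = 110.342 nmi.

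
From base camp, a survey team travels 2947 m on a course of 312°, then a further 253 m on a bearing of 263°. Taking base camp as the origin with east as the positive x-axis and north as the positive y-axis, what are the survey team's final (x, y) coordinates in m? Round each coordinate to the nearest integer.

(-2441, 1941)

Leg 1 (312°, 2947 m): east 2947 sin 312° = -2190.05, north 2947 cos 312° = 1971.93
Leg 2 (263°, 253 m): east 253 sin 263° = -251.11, north 253 cos 263° = -30.83
Summing: -2441.16 m east, 1941.09 m north → (-2441, 1941).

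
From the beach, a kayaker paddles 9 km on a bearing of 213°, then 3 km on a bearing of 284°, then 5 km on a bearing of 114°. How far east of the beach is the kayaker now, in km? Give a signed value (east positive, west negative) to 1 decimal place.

Leg 1 (213°, 9 km): east 9 sin 213° = -4.90, north 9 cos 213° = -7.55
Leg 2 (284°, 3 km): east 3 sin 284° = -2.91, north 3 cos 284° = 0.73
Leg 3 (114°, 5 km): east 5 sin 114° = 4.57, north 5 cos 114° = -2.03
Net east component: -3.24 km.

-3.2 km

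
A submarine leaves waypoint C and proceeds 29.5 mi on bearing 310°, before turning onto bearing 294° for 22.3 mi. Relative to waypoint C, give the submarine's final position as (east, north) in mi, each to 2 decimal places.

Leg 1 (310°, 29.5 mi): east 29.5 sin 310° = -22.60, north 29.5 cos 310° = 18.96
Leg 2 (294°, 22.3 mi): east 22.3 sin 294° = -20.37, north 22.3 cos 294° = 9.07
Summing: -42.97 mi east, 28.03 mi north → (-42.97, 28.03).

(-42.97, 28.03)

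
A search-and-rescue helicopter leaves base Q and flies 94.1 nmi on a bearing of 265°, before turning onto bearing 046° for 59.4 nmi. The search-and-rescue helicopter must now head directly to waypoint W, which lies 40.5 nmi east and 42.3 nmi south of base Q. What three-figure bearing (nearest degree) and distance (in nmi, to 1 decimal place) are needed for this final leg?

Leg 1 (265°, 94.1 nmi): east 94.1 sin 265° = -93.74, north 94.1 cos 265° = -8.20
Leg 2 (046°, 59.4 nmi): east 59.4 sin 46° = 42.73, north 59.4 cos 46° = 41.26
Current position: (-51.01, 33.06). Target: (40.5, -42.3). Remaining: Δeast = 91.51, Δnorth = -75.36.
Bearing = atan2(91.51, -75.36) mod 360° = 129.47°; distance = √((91.51)² + (-75.36)²) = 118.550 nmi.

129°, 118.5 nmi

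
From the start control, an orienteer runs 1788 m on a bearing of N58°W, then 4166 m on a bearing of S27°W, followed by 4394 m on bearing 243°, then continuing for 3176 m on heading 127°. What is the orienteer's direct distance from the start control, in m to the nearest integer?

Leg 1 (N58°W, 1788 m): east 1788 sin 302° = -1516.31, north 1788 cos 302° = 947.50
Leg 2 (S27°W, 4166 m): east 4166 sin 207° = -1891.32, north 4166 cos 207° = -3711.93
Leg 3 (243°, 4394 m): east 4394 sin 243° = -3915.08, north 4394 cos 243° = -1994.83
Leg 4 (127°, 3176 m): east 3176 sin 127° = 2536.47, north 3176 cos 127° = -1911.36
Net: -4786.25 east, -6670.64 north. Distance = √((-4786.25)² + (-6670.64)²) = 8210.090 m.

8210 m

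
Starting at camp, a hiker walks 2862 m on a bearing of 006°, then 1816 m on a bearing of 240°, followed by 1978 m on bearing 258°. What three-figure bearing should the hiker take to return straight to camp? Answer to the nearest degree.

115°

Leg 1 (006°, 2862 m): east 2862 sin 6° = 299.16, north 2862 cos 6° = 2846.32
Leg 2 (240°, 1816 m): east 1816 sin 240° = -1572.70, north 1816 cos 240° = -908.00
Leg 3 (258°, 1978 m): east 1978 sin 258° = -1934.78, north 1978 cos 258° = -411.25
Net displacement: -3208.32 east, 1527.07 north. Direction back to start is (3208.32, -1527.07): bearing = atan2(3208.32, -1527.07) mod 360° = 115.45° ≈ 115°.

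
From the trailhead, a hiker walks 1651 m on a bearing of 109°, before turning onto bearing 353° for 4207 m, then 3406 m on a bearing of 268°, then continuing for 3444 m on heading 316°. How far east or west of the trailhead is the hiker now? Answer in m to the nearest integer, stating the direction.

4748 m west

Leg 1 (109°, 1651 m): east 1651 sin 109° = 1561.05, north 1651 cos 109° = -537.51
Leg 2 (353°, 4207 m): east 4207 sin 353° = -512.70, north 4207 cos 353° = 4175.64
Leg 3 (268°, 3406 m): east 3406 sin 268° = -3403.93, north 3406 cos 268° = -118.87
Leg 4 (316°, 3444 m): east 3444 sin 316° = -2392.40, north 3444 cos 316° = 2477.41
Net east component: -4747.98 m.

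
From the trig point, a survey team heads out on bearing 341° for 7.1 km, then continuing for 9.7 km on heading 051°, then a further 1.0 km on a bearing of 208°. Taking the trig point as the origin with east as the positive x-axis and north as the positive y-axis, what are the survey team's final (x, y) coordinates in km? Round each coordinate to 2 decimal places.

Leg 1 (341°, 7.1 km): east 7.1 sin 341° = -2.31, north 7.1 cos 341° = 6.71
Leg 2 (051°, 9.7 km): east 9.7 sin 51° = 7.54, north 9.7 cos 51° = 6.10
Leg 3 (208°, 1.0 km): east 1.0 sin 208° = -0.47, north 1.0 cos 208° = -0.88
Summing: 4.76 km east, 11.93 km north → (4.76, 11.93).

(4.76, 11.93)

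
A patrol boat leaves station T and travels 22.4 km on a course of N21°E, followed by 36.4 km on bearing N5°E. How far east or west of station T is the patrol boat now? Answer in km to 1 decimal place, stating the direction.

11.2 km east

Leg 1 (N21°E, 22.4 km): east 22.4 sin 21° = 8.03, north 22.4 cos 21° = 20.91
Leg 2 (N5°E, 36.4 km): east 36.4 sin 5° = 3.17, north 36.4 cos 5° = 36.26
Net east component: 11.20 km.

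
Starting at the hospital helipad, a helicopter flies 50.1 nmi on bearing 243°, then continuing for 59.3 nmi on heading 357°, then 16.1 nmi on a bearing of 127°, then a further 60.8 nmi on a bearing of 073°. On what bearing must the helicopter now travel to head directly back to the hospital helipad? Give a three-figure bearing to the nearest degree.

Leg 1 (243°, 50.1 nmi): east 50.1 sin 243° = -44.64, north 50.1 cos 243° = -22.74
Leg 2 (357°, 59.3 nmi): east 59.3 sin 357° = -3.10, north 59.3 cos 357° = 59.22
Leg 3 (127°, 16.1 nmi): east 16.1 sin 127° = 12.86, north 16.1 cos 127° = -9.69
Leg 4 (073°, 60.8 nmi): east 60.8 sin 73° = 58.14, north 60.8 cos 73° = 17.78
Net displacement: 23.26 east, 44.56 north. Direction back to start is (-23.26, -44.56): bearing = atan2(-23.26, -44.56) mod 360° = 207.56° ≈ 208°.

208°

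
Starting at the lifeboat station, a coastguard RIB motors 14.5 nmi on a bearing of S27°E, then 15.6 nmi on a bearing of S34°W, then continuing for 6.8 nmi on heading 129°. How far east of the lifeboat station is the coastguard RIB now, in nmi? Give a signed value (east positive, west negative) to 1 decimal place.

3.1 nmi

Leg 1 (S27°E, 14.5 nmi): east 14.5 sin 153° = 6.58, north 14.5 cos 153° = -12.92
Leg 2 (S34°W, 15.6 nmi): east 15.6 sin 214° = -8.72, north 15.6 cos 214° = -12.93
Leg 3 (129°, 6.8 nmi): east 6.8 sin 129° = 5.28, north 6.8 cos 129° = -4.28
Net east component: 3.14 nmi.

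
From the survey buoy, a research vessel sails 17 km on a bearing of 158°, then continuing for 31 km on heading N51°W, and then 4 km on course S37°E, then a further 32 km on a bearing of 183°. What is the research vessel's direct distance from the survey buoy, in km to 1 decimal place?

Leg 1 (158°, 17 km): east 17 sin 158° = 6.37, north 17 cos 158° = -15.76
Leg 2 (N51°W, 31 km): east 31 sin 309° = -24.09, north 31 cos 309° = 19.51
Leg 3 (S37°E, 4 km): east 4 sin 143° = 2.41, north 4 cos 143° = -3.19
Leg 4 (183°, 32 km): east 32 sin 183° = -1.67, north 32 cos 183° = -31.96
Net: -16.99 east, -31.40 north. Distance = √((-16.99)² + (-31.40)²) = 35.706 km.

35.7 km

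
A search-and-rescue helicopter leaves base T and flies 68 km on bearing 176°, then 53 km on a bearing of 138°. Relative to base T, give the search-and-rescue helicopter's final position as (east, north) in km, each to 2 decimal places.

(40.21, -107.22)

Leg 1 (176°, 68 km): east 68 sin 176° = 4.74, north 68 cos 176° = -67.83
Leg 2 (138°, 53 km): east 53 sin 138° = 35.46, north 53 cos 138° = -39.39
Summing: 40.21 km east, -107.22 km north → (40.21, -107.22).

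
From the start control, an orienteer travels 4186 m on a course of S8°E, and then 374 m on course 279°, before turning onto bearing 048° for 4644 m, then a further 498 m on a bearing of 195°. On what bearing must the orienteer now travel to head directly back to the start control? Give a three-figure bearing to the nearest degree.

Leg 1 (S8°E, 4186 m): east 4186 sin 172° = 582.58, north 4186 cos 172° = -4145.26
Leg 2 (279°, 374 m): east 374 sin 279° = -369.40, north 374 cos 279° = 58.51
Leg 3 (048°, 4644 m): east 4644 sin 48° = 3451.16, north 4644 cos 48° = 3107.44
Leg 4 (195°, 498 m): east 498 sin 195° = -128.89, north 498 cos 195° = -481.03
Net displacement: 3535.46 east, -1460.34 north. Direction back to start is (-3535.46, 1460.34): bearing = atan2(-3535.46, 1460.34) mod 360° = 292.44° ≈ 292°.

292°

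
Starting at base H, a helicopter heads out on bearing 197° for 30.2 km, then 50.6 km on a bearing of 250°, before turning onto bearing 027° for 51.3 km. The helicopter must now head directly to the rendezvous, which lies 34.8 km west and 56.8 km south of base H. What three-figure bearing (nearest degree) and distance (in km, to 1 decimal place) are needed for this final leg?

Leg 1 (197°, 30.2 km): east 30.2 sin 197° = -8.83, north 30.2 cos 197° = -28.88
Leg 2 (250°, 50.6 km): east 50.6 sin 250° = -47.55, north 50.6 cos 250° = -17.31
Leg 3 (027°, 51.3 km): east 51.3 sin 27° = 23.29, north 51.3 cos 27° = 45.71
Current position: (-33.09, -0.48). Target: (-34.8, -56.8). Remaining: Δeast = -1.71, Δnorth = -56.32.
Bearing = atan2(-1.71, -56.32) mod 360° = 181.74°; distance = √((-1.71)² + (-56.32)²) = 56.348 km.

182°, 56.3 km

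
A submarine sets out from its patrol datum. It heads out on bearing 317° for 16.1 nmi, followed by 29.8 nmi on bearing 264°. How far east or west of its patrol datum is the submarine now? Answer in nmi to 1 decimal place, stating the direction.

Leg 1 (317°, 16.1 nmi): east 16.1 sin 317° = -10.98, north 16.1 cos 317° = 11.77
Leg 2 (264°, 29.8 nmi): east 29.8 sin 264° = -29.64, north 29.8 cos 264° = -3.11
Net east component: -40.62 nmi.

40.6 nmi west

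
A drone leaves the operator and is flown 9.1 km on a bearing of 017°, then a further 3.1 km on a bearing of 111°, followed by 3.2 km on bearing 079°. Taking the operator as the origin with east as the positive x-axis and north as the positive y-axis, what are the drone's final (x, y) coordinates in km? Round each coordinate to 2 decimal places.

(8.70, 8.20)

Leg 1 (017°, 9.1 km): east 9.1 sin 17° = 2.66, north 9.1 cos 17° = 8.70
Leg 2 (111°, 3.1 km): east 3.1 sin 111° = 2.89, north 3.1 cos 111° = -1.11
Leg 3 (079°, 3.2 km): east 3.2 sin 79° = 3.14, north 3.2 cos 79° = 0.61
Summing: 8.70 km east, 8.20 km north → (8.70, 8.20).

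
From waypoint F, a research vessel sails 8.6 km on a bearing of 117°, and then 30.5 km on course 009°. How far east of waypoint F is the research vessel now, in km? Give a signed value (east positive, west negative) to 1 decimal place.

12.4 km

Leg 1 (117°, 8.6 km): east 8.6 sin 117° = 7.66, north 8.6 cos 117° = -3.90
Leg 2 (009°, 30.5 km): east 30.5 sin 9° = 4.77, north 30.5 cos 9° = 30.12
Net east component: 12.43 km.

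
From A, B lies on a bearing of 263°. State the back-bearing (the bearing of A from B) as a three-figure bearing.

083°

Back-bearing = 263° − 180° = 083°.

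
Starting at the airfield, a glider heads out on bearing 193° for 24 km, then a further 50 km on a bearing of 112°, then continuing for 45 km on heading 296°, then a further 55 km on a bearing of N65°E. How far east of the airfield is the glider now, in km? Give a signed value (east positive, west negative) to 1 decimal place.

50.4 km

Leg 1 (193°, 24 km): east 24 sin 193° = -5.40, north 24 cos 193° = -23.38
Leg 2 (112°, 50 km): east 50 sin 112° = 46.36, north 50 cos 112° = -18.73
Leg 3 (296°, 45 km): east 45 sin 296° = -40.45, north 45 cos 296° = 19.73
Leg 4 (N65°E, 55 km): east 55 sin 65° = 49.85, north 55 cos 65° = 23.24
Net east component: 50.36 km.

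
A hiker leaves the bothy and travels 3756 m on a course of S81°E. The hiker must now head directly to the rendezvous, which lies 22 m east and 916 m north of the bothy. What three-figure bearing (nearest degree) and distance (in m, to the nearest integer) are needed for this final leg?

292°, 3982 m

Leg 1 (S81°E, 3756 m): east 3756 sin 99° = 3709.76, north 3756 cos 99° = -587.57
Current position: (3709.76, -587.57). Target: (22, 916). Remaining: Δeast = -3687.76, Δnorth = 1503.57.
Bearing = atan2(-3687.76, 1503.57) mod 360° = 292.18°; distance = √((-3687.76)² + (1503.57)²) = 3982.496 m.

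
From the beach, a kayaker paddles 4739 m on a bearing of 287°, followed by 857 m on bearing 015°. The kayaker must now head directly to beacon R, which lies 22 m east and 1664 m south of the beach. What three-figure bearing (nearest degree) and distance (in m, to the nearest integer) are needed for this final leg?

Leg 1 (287°, 4739 m): east 4739 sin 287° = -4531.93, north 4739 cos 287° = 1385.55
Leg 2 (015°, 857 m): east 857 sin 15° = 221.81, north 857 cos 15° = 827.80
Current position: (-4310.12, 2213.35). Target: (22, -1664). Remaining: Δeast = 4332.12, Δnorth = -3877.35.
Bearing = atan2(4332.12, -3877.35) mod 360° = 131.83°; distance = √((4332.12)² + (-3877.35)²) = 5813.871 m.

132°, 5814 m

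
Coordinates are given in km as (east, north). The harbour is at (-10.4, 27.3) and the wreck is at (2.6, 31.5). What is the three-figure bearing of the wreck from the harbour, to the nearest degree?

Δeast = 2.6 − -10.4 = 13.00; Δnorth = 31.5 − 27.3 = 4.20.
Bearing = atan2(Δeast, Δnorth) mod 360° = 72.10° ≈ 072°.

072°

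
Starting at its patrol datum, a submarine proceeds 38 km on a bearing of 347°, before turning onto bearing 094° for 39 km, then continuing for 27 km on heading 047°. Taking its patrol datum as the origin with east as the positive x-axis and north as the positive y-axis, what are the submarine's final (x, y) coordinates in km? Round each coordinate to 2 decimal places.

Leg 1 (347°, 38 km): east 38 sin 347° = -8.55, north 38 cos 347° = 37.03
Leg 2 (094°, 39 km): east 39 sin 94° = 38.90, north 39 cos 94° = -2.72
Leg 3 (047°, 27 km): east 27 sin 47° = 19.75, north 27 cos 47° = 18.41
Summing: 50.10 km east, 52.72 km north → (50.10, 52.72).

(50.10, 52.72)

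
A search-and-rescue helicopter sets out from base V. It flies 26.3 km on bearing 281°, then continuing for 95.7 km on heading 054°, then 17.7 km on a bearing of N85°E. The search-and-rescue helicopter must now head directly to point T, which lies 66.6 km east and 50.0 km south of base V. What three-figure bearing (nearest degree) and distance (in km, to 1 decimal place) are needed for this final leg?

Leg 1 (281°, 26.3 km): east 26.3 sin 281° = -25.82, north 26.3 cos 281° = 5.02
Leg 2 (054°, 95.7 km): east 95.7 sin 54° = 77.42, north 95.7 cos 54° = 56.25
Leg 3 (N85°E, 17.7 km): east 17.7 sin 85° = 17.63, north 17.7 cos 85° = 1.54
Current position: (69.24, 62.81). Target: (66.6, -50.0). Remaining: Δeast = -2.64, Δnorth = -112.81.
Bearing = atan2(-2.64, -112.81) mod 360° = 181.34°; distance = √((-2.64)² + (-112.81)²) = 112.843 km.

181°, 112.8 km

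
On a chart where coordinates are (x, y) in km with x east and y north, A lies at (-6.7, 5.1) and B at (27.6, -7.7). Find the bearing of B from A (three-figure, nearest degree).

110°

Δeast = 27.6 − -6.7 = 34.30; Δnorth = -7.7 − 5.1 = -12.80.
Bearing = atan2(Δeast, Δnorth) mod 360° = 110.46° ≈ 110°.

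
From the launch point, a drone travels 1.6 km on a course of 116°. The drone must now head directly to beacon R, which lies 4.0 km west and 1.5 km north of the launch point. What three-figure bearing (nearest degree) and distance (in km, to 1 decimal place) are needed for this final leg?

Leg 1 (116°, 1.6 km): east 1.6 sin 116° = 1.44, north 1.6 cos 116° = -0.70
Current position: (1.44, -0.70). Target: (-4.0, 1.5). Remaining: Δeast = -5.44, Δnorth = 2.20.
Bearing = atan2(-5.44, 2.20) mod 360° = 292.04°; distance = √((-5.44)² + (2.20)²) = 5.867 km.

292°, 5.9 km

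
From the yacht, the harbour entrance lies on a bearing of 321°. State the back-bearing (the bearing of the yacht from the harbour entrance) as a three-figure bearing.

Back-bearing = 321° − 180° = 141°.

141°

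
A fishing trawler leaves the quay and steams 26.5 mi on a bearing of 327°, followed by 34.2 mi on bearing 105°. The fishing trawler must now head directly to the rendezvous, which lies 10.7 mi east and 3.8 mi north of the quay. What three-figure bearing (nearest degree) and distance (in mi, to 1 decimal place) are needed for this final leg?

220°, 12.4 mi

Leg 1 (327°, 26.5 mi): east 26.5 sin 327° = -14.43, north 26.5 cos 327° = 22.22
Leg 2 (105°, 34.2 mi): east 34.2 sin 105° = 33.03, north 34.2 cos 105° = -8.85
Current position: (18.60, 13.37). Target: (10.7, 3.8). Remaining: Δeast = -7.90, Δnorth = -9.57.
Bearing = atan2(-7.90, -9.57) mod 360° = 219.54°; distance = √((-7.90)² + (-9.57)²) = 12.413 mi.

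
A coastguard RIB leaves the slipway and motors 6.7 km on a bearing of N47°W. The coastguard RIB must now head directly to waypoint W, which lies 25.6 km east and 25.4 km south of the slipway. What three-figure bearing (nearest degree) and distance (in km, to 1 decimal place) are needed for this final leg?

134°, 42.8 km

Leg 1 (N47°W, 6.7 km): east 6.7 sin 313° = -4.90, north 6.7 cos 313° = 4.57
Current position: (-4.90, 4.57). Target: (25.6, -25.4). Remaining: Δeast = 30.50, Δnorth = -29.97.
Bearing = atan2(30.50, -29.97) mod 360° = 134.50°; distance = √((30.50)² + (-29.97)²) = 42.760 km.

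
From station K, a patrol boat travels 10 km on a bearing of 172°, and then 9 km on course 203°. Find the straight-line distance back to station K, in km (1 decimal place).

18.3 km

Leg 1 (172°, 10 km): east 10 sin 172° = 1.39, north 10 cos 172° = -9.90
Leg 2 (203°, 9 km): east 9 sin 203° = -3.52, north 9 cos 203° = -8.28
Net: -2.12 east, -18.19 north. Distance = √((-2.12)² + (-18.19)²) = 18.311 km.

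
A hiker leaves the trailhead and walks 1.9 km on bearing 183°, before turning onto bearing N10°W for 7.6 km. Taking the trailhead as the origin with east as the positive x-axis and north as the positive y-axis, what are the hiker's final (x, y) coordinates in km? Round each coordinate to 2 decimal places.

Leg 1 (183°, 1.9 km): east 1.9 sin 183° = -0.10, north 1.9 cos 183° = -1.90
Leg 2 (N10°W, 7.6 km): east 7.6 sin 350° = -1.32, north 7.6 cos 350° = 7.48
Summing: -1.42 km east, 5.59 km north → (-1.42, 5.59).

(-1.42, 5.59)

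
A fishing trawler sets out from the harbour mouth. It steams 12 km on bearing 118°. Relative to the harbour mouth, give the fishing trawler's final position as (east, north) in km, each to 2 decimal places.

(10.60, -5.63)

Leg 1 (118°, 12 km): east 12 sin 118° = 10.60, north 12 cos 118° = -5.63
Summing: 10.60 km east, -5.63 km north → (10.60, -5.63).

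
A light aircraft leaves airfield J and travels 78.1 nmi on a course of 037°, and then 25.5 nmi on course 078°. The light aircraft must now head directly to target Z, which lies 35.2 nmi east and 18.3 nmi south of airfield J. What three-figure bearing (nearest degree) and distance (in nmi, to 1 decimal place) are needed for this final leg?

203°, 93.5 nmi

Leg 1 (037°, 78.1 nmi): east 78.1 sin 37° = 47.00, north 78.1 cos 37° = 62.37
Leg 2 (078°, 25.5 nmi): east 25.5 sin 78° = 24.94, north 25.5 cos 78° = 5.30
Current position: (71.94, 67.68). Target: (35.2, -18.3). Remaining: Δeast = -36.74, Δnorth = -85.98.
Bearing = atan2(-36.74, -85.98) mod 360° = 203.14°; distance = √((-36.74)² + (-85.98)²) = 93.498 nmi.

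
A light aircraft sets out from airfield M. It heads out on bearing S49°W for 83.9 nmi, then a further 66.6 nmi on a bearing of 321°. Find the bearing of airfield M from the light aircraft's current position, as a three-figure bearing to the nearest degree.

Leg 1 (S49°W, 83.9 nmi): east 83.9 sin 229° = -63.32, north 83.9 cos 229° = -55.04
Leg 2 (321°, 66.6 nmi): east 66.6 sin 321° = -41.91, north 66.6 cos 321° = 51.76
Net displacement: -105.23 east, -3.29 north. Direction back to start is (105.23, 3.29): bearing = atan2(105.23, 3.29) mod 360° = 88.21° ≈ 088°.

088°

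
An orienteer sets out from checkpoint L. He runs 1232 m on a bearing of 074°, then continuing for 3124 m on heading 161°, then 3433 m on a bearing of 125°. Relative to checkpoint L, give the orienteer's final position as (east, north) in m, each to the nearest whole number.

Leg 1 (074°, 1232 m): east 1232 sin 74° = 1184.27, north 1232 cos 74° = 339.59
Leg 2 (161°, 3124 m): east 3124 sin 161° = 1017.07, north 3124 cos 161° = -2953.80
Leg 3 (125°, 3433 m): east 3433 sin 125° = 2812.15, north 3433 cos 125° = -1969.09
Summing: 5013.50 m east, -4583.30 m north → (5013, -4583).

(5013, -4583)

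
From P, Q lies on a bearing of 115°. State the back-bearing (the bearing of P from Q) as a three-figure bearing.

Back-bearing = 115° + 180° = 295°.

295°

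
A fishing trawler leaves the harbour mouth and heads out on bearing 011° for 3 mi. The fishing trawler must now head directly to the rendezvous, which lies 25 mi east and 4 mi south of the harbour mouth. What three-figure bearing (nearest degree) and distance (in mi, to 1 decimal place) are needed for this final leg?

Leg 1 (011°, 3 mi): east 3 sin 11° = 0.57, north 3 cos 11° = 2.94
Current position: (0.57, 2.94). Target: (25, -4). Remaining: Δeast = 24.43, Δnorth = -6.94.
Bearing = atan2(24.43, -6.94) mod 360° = 105.87°; distance = √((24.43)² + (-6.94)²) = 25.396 mi.

106°, 25.4 mi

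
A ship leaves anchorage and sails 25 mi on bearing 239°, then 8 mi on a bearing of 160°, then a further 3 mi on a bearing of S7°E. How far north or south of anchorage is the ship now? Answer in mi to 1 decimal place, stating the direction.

23.4 mi south

Leg 1 (239°, 25 mi): east 25 sin 239° = -21.43, north 25 cos 239° = -12.88
Leg 2 (160°, 8 mi): east 8 sin 160° = 2.74, north 8 cos 160° = -7.52
Leg 3 (S7°E, 3 mi): east 3 sin 173° = 0.37, north 3 cos 173° = -2.98
Net north component: -23.37 mi.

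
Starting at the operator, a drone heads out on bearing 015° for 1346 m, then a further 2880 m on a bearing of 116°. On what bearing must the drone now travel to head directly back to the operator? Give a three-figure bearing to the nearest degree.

269°

Leg 1 (015°, 1346 m): east 1346 sin 15° = 348.37, north 1346 cos 15° = 1300.14
Leg 2 (116°, 2880 m): east 2880 sin 116° = 2588.53, north 2880 cos 116° = -1262.51
Net displacement: 2936.90 east, 37.63 north. Direction back to start is (-2936.90, -37.63): bearing = atan2(-2936.90, -37.63) mod 360° = 269.27° ≈ 269°.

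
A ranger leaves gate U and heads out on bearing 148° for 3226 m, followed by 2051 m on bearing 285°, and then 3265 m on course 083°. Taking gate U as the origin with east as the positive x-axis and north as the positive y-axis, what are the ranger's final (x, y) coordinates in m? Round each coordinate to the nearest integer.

(2969, -1807)

Leg 1 (148°, 3226 m): east 3226 sin 148° = 1709.52, north 3226 cos 148° = -2735.80
Leg 2 (285°, 2051 m): east 2051 sin 285° = -1981.11, north 2051 cos 285° = 530.84
Leg 3 (083°, 3265 m): east 3265 sin 83° = 3240.66, north 3265 cos 83° = 397.90
Summing: 2969.07 m east, -1807.06 m north → (2969, -1807).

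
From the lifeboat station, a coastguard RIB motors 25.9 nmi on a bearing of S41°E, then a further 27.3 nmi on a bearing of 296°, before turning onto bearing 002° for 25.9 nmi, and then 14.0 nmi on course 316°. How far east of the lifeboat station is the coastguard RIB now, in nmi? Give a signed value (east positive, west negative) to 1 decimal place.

-16.4 nmi

Leg 1 (S41°E, 25.9 nmi): east 25.9 sin 139° = 16.99, north 25.9 cos 139° = -19.55
Leg 2 (296°, 27.3 nmi): east 27.3 sin 296° = -24.54, north 27.3 cos 296° = 11.97
Leg 3 (002°, 25.9 nmi): east 25.9 sin 2° = 0.90, north 25.9 cos 2° = 25.88
Leg 4 (316°, 14.0 nmi): east 14.0 sin 316° = -9.73, north 14.0 cos 316° = 10.07
Net east component: -16.37 nmi.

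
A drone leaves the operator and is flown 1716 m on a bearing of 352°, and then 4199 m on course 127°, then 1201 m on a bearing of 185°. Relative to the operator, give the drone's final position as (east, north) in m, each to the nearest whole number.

Leg 1 (352°, 1716 m): east 1716 sin 352° = -238.82, north 1716 cos 352° = 1699.30
Leg 2 (127°, 4199 m): east 4199 sin 127° = 3353.47, north 4199 cos 127° = -2527.02
Leg 3 (185°, 1201 m): east 1201 sin 185° = -104.67, north 1201 cos 185° = -1196.43
Summing: 3009.98 m east, -2024.15 m north → (3010, -2024).

(3010, -2024)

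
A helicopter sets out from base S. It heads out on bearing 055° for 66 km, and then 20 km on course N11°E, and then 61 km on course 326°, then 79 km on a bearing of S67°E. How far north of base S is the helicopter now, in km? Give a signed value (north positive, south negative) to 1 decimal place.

Leg 1 (055°, 66 km): east 66 sin 55° = 54.06, north 66 cos 55° = 37.86
Leg 2 (N11°E, 20 km): east 20 sin 11° = 3.82, north 20 cos 11° = 19.63
Leg 3 (326°, 61 km): east 61 sin 326° = -34.11, north 61 cos 326° = 50.57
Leg 4 (S67°E, 79 km): east 79 sin 113° = 72.72, north 79 cos 113° = -30.87
Net north component: 77.19 km.

77.2 km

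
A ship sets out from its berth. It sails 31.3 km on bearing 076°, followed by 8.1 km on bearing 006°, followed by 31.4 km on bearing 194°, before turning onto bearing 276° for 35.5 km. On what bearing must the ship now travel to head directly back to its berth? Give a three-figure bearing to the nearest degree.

046°

Leg 1 (076°, 31.3 km): east 31.3 sin 76° = 30.37, north 31.3 cos 76° = 7.57
Leg 2 (006°, 8.1 km): east 8.1 sin 6° = 0.85, north 8.1 cos 6° = 8.06
Leg 3 (194°, 31.4 km): east 31.4 sin 194° = -7.60, north 31.4 cos 194° = -30.47
Leg 4 (276°, 35.5 km): east 35.5 sin 276° = -35.31, north 35.5 cos 276° = 3.71
Net displacement: -11.68 east, -11.13 north. Direction back to start is (11.68, 11.13): bearing = atan2(11.68, 11.13) mod 360° = 46.40° ≈ 046°.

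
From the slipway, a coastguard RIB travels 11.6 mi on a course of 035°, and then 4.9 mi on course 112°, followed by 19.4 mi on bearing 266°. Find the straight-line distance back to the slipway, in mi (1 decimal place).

10.3 mi

Leg 1 (035°, 11.6 mi): east 11.6 sin 35° = 6.65, north 11.6 cos 35° = 9.50
Leg 2 (112°, 4.9 mi): east 4.9 sin 112° = 4.54, north 4.9 cos 112° = -1.84
Leg 3 (266°, 19.4 mi): east 19.4 sin 266° = -19.35, north 19.4 cos 266° = -1.35
Net: -8.16 east, 6.31 north. Distance = √((-8.16)² + (6.31)²) = 10.314 mi.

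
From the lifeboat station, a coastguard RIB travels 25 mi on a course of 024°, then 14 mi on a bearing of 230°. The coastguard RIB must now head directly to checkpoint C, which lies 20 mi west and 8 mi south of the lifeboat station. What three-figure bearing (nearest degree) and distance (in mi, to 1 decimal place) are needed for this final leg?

Leg 1 (024°, 25 mi): east 25 sin 24° = 10.17, north 25 cos 24° = 22.84
Leg 2 (230°, 14 mi): east 14 sin 230° = -10.72, north 14 cos 230° = -9.00
Current position: (-0.56, 13.84). Target: (-20, -8). Remaining: Δeast = -19.44, Δnorth = -21.84.
Bearing = atan2(-19.44, -21.84) mod 360° = 221.68°; distance = √((-19.44)² + (-21.84)²) = 29.241 mi.

222°, 29.2 mi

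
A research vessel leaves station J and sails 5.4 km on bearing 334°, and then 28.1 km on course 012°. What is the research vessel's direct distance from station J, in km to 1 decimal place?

32.5 km

Leg 1 (334°, 5.4 km): east 5.4 sin 334° = -2.37, north 5.4 cos 334° = 4.85
Leg 2 (012°, 28.1 km): east 28.1 sin 12° = 5.84, north 28.1 cos 12° = 27.49
Net: 3.48 east, 32.34 north. Distance = √((3.48)² + (32.34)²) = 32.526 km.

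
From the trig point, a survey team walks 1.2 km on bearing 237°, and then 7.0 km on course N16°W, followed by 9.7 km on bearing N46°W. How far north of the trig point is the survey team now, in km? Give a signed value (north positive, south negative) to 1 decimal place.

Leg 1 (237°, 1.2 km): east 1.2 sin 237° = -1.01, north 1.2 cos 237° = -0.65
Leg 2 (N16°W, 7.0 km): east 7.0 sin 344° = -1.93, north 7.0 cos 344° = 6.73
Leg 3 (N46°W, 9.7 km): east 9.7 sin 314° = -6.98, north 9.7 cos 314° = 6.74
Net north component: 12.81 km.

12.8 km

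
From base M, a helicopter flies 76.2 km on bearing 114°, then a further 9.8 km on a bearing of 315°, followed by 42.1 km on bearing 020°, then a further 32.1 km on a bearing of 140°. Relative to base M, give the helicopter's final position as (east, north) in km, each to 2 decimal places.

Leg 1 (114°, 76.2 km): east 76.2 sin 114° = 69.61, north 76.2 cos 114° = -30.99
Leg 2 (315°, 9.8 km): east 9.8 sin 315° = -6.93, north 9.8 cos 315° = 6.93
Leg 3 (020°, 42.1 km): east 42.1 sin 20° = 14.40, north 42.1 cos 20° = 39.56
Leg 4 (140°, 32.1 km): east 32.1 sin 140° = 20.63, north 32.1 cos 140° = -24.59
Summing: 97.72 km east, -9.09 km north → (97.72, -9.09).

(97.72, -9.09)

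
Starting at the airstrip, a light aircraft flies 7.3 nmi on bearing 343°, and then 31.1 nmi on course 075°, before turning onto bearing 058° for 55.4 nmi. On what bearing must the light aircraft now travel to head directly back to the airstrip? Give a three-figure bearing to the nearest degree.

239°

Leg 1 (343°, 7.3 nmi): east 7.3 sin 343° = -2.13, north 7.3 cos 343° = 6.98
Leg 2 (075°, 31.1 nmi): east 31.1 sin 75° = 30.04, north 31.1 cos 75° = 8.05
Leg 3 (058°, 55.4 nmi): east 55.4 sin 58° = 46.98, north 55.4 cos 58° = 29.36
Net displacement: 74.89 east, 44.39 north. Direction back to start is (-74.89, -44.39): bearing = atan2(-74.89, -44.39) mod 360° = 239.34° ≈ 239°.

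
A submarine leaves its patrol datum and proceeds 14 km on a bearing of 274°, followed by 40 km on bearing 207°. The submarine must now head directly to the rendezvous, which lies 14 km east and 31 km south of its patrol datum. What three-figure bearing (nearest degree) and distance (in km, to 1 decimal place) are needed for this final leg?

Leg 1 (274°, 14 km): east 14 sin 274° = -13.97, north 14 cos 274° = 0.98
Leg 2 (207°, 40 km): east 40 sin 207° = -18.16, north 40 cos 207° = -35.64
Current position: (-32.13, -34.66). Target: (14, -31). Remaining: Δeast = 46.13, Δnorth = 3.66.
Bearing = atan2(46.13, 3.66) mod 360° = 85.46°; distance = √((46.13)² + (3.66)²) = 46.271 km.

085°, 46.3 km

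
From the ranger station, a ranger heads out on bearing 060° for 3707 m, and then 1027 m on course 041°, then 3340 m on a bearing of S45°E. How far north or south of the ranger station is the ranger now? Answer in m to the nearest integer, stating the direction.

Leg 1 (060°, 3707 m): east 3707 sin 60° = 3210.36, north 3707 cos 60° = 1853.50
Leg 2 (041°, 1027 m): east 1027 sin 41° = 673.77, north 1027 cos 41° = 775.09
Leg 3 (S45°E, 3340 m): east 3340 sin 135° = 2361.74, north 3340 cos 135° = -2361.74
Net north component: 266.85 m.

267 m north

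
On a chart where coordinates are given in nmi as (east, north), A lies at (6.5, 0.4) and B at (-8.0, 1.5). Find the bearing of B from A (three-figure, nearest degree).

Δeast = -8.0 − 6.5 = -14.50; Δnorth = 1.5 − 0.4 = 1.10.
Bearing = atan2(Δeast, Δnorth) mod 360° = 274.34° ≈ 274°.

274°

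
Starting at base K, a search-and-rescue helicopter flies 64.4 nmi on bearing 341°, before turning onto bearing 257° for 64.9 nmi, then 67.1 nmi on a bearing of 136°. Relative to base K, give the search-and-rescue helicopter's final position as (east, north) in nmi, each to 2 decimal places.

Leg 1 (341°, 64.4 nmi): east 64.4 sin 341° = -20.97, north 64.4 cos 341° = 60.89
Leg 2 (257°, 64.9 nmi): east 64.9 sin 257° = -63.24, north 64.9 cos 257° = -14.60
Leg 3 (136°, 67.1 nmi): east 67.1 sin 136° = 46.61, north 67.1 cos 136° = -48.27
Summing: -37.59 nmi east, -1.98 nmi north → (-37.59, -1.98).

(-37.59, -1.98)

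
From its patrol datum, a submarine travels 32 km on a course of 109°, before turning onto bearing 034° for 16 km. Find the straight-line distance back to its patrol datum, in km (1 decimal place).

39.3 km

Leg 1 (109°, 32 km): east 32 sin 109° = 30.26, north 32 cos 109° = -10.42
Leg 2 (034°, 16 km): east 16 sin 34° = 8.95, north 16 cos 34° = 13.26
Net: 39.20 east, 2.85 north. Distance = √((39.20)² + (2.85)²) = 39.307 km.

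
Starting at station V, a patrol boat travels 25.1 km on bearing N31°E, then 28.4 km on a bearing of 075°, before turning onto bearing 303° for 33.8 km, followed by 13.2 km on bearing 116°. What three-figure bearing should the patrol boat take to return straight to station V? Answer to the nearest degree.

210°

Leg 1 (N31°E, 25.1 km): east 25.1 sin 31° = 12.93, north 25.1 cos 31° = 21.51
Leg 2 (075°, 28.4 km): east 28.4 sin 75° = 27.43, north 28.4 cos 75° = 7.35
Leg 3 (303°, 33.8 km): east 33.8 sin 303° = -28.35, north 33.8 cos 303° = 18.41
Leg 4 (116°, 13.2 km): east 13.2 sin 116° = 11.86, north 13.2 cos 116° = -5.79
Net displacement: 23.88 east, 41.49 north. Direction back to start is (-23.88, -41.49): bearing = atan2(-23.88, -41.49) mod 360° = 209.92° ≈ 210°.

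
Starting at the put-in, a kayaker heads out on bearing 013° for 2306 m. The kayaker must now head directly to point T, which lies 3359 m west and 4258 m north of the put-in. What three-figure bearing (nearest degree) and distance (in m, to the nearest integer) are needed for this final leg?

297°, 4368 m

Leg 1 (013°, 2306 m): east 2306 sin 13° = 518.74, north 2306 cos 13° = 2246.90
Current position: (518.74, 2246.90). Target: (-3359, 4258). Remaining: Δeast = -3877.74, Δnorth = 2011.10.
Bearing = atan2(-3877.74, 2011.10) mod 360° = 297.41°; distance = √((-3877.74)² + (2011.10)²) = 4368.224 m.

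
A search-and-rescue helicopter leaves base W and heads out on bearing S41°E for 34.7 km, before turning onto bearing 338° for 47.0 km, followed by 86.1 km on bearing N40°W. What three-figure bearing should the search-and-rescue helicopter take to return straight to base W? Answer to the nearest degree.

149°

Leg 1 (S41°E, 34.7 km): east 34.7 sin 139° = 22.77, north 34.7 cos 139° = -26.19
Leg 2 (338°, 47.0 km): east 47.0 sin 338° = -17.61, north 47.0 cos 338° = 43.58
Leg 3 (N40°W, 86.1 km): east 86.1 sin 320° = -55.34, north 86.1 cos 320° = 65.96
Net displacement: -50.19 east, 83.35 north. Direction back to start is (50.19, -83.35): bearing = atan2(50.19, -83.35) mod 360° = 148.95° ≈ 149°.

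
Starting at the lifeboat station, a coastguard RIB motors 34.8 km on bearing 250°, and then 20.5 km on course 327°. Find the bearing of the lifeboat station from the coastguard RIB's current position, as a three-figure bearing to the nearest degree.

097°

Leg 1 (250°, 34.8 km): east 34.8 sin 250° = -32.70, north 34.8 cos 250° = -11.90
Leg 2 (327°, 20.5 km): east 20.5 sin 327° = -11.17, north 20.5 cos 327° = 17.19
Net displacement: -43.87 east, 5.29 north. Direction back to start is (43.87, -5.29): bearing = atan2(43.87, -5.29) mod 360° = 96.88° ≈ 097°.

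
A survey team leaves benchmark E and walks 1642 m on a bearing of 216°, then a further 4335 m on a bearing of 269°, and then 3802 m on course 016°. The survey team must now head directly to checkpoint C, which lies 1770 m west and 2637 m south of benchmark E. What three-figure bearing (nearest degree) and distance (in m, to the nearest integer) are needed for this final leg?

Leg 1 (216°, 1642 m): east 1642 sin 216° = -965.14, north 1642 cos 216° = -1328.41
Leg 2 (269°, 4335 m): east 4335 sin 269° = -4334.34, north 4335 cos 269° = -75.66
Leg 3 (016°, 3802 m): east 3802 sin 16° = 1047.97, north 3802 cos 16° = 3654.72
Current position: (-4251.51, 2250.65). Target: (-1770, -2637). Remaining: Δeast = 2481.51, Δnorth = -4887.65.
Bearing = atan2(2481.51, -4887.65) mod 360° = 153.08°; distance = √((2481.51)² + (-4887.65)²) = 5481.520 m.

153°, 5482 m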